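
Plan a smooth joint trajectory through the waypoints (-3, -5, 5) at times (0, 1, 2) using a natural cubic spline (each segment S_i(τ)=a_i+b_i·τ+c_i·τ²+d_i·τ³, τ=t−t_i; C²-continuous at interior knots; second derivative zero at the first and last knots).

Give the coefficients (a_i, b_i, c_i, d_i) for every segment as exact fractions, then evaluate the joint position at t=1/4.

  seg 0: a=-3 b=-5 c=0 d=3
  seg 1: a=-5 b=4 c=9 d=-3
S(1/4) = -269/64

Δ: Δ0=-2, Δ1=10
row 1: diag=4, rhs=72; c'=1/4, d'=18
back: M1=18
M: M0=0, M1=18, M2=0
seg 0: a=-3, c=M0/2=0, d=(M1−M0)/(6·1)=3, b=Δ0−h0·(2M0+M1)/6=-5
seg 1: a=-5, c=M1/2=9, d=(M2−M1)/(6·1)=-3, b=Δ1−h1·(2M1+M2)/6=4
t_q=1/4 → seg 0, τ=1/4; S=-3+-5·τ+0·τ²+3·τ³=-269/64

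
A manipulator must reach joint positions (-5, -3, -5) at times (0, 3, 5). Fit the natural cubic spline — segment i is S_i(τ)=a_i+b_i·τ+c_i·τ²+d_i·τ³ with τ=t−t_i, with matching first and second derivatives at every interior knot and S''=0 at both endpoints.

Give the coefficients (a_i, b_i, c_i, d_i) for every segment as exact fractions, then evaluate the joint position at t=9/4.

  seg 0: a=-5 b=7/6 c=0 d=-1/18
  seg 1: a=-3 b=-1/3 c=-1/2 d=1/12
S(9/4) = -385/128

Δ: Δ0=2/3, Δ1=-1
row 1: diag=10, rhs=-10; c'=1/5, d'=-1
back: M1=-1
M: M0=0, M1=-1, M2=0
seg 0: a=-5, c=M0/2=0, d=(M1−M0)/(6·3)=-1/18, b=Δ0−h0·(2M0+M1)/6=7/6
seg 1: a=-3, c=M1/2=-1/2, d=(M2−M1)/(6·2)=1/12, b=Δ1−h1·(2M1+M2)/6=-1/3
t_q=9/4 → seg 0, τ=9/4; S=-5+7/6·τ+0·τ²+-1/18·τ³=-385/128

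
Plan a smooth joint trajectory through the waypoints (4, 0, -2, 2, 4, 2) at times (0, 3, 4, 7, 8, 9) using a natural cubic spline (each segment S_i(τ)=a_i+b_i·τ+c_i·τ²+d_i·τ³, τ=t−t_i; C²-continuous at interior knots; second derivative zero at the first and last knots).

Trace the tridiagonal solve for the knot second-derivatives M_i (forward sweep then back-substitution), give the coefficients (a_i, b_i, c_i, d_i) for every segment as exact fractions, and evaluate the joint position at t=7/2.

Δ: Δ0=-4/3, Δ1=-2, Δ2=4/3, Δ3=2, Δ4=-2
row 1: diag=8, rhs=-4; c'=1/8, d'=-1/2
row 2: denom=8−1·1/8=63/8; d'=(20−1·-1/2)/(63/8)=164/63
row 3: denom=8−3·8/21=48/7; d'=(4−3·164/63)/(48/7)=-5/9
row 4: denom=4−1·7/48=185/48; d'=(-24−1·-5/9)/(185/48)=-3376/555
back: M4=-3376/555
back: M3=-5/9−7/48·-3376/555=184/555
back: M2=164/63−8/21·184/555=4124/1665
back: M1=-1/2−1/8·4124/1665=-1348/1665
M: M0=0, M1=-1348/1665, M2=4124/1665, M3=184/555, M4=-3376/555, M5=0
seg 0: a=4, c=M0/2=0, d=(M1−M0)/(6·3)=-674/14985, b=Δ0−h0·(2M0+M1)/6=-1546/1665
seg 1: a=0, c=M1/2=-674/1665, d=(M2−M1)/(6·1)=304/555, b=Δ1−h1·(2M1+M2)/6=-3568/1665
seg 2: a=-2, c=M2/2=2062/1665, d=(M3−M2)/(6·3)=-1786/14985, b=Δ2−h2·(2M2+M3)/6=-436/333
seg 3: a=2, c=M3/2=92/555, d=(M4−M3)/(6·1)=-356/333, b=Δ3−h3·(2M3+M4)/6=4834/1665
seg 4: a=4, c=M4/2=-1688/555, d=(M5−M4)/(6·1)=1688/1665, b=Δ4−h4·(2M4+M5)/6=46/1665
t_q=7/2 → seg 1, τ=1/2; S=0+-3568/1665·τ+-674/1665·τ²+304/555·τ³=-3677/3330

  seg 0: a=4 b=-1546/1665 c=0 d=-674/14985
  seg 1: a=0 b=-3568/1665 c=-674/1665 d=304/555
  seg 2: a=-2 b=-436/333 c=2062/1665 d=-1786/14985
  seg 3: a=2 b=4834/1665 c=92/555 d=-356/333
  seg 4: a=4 b=46/1665 c=-1688/555 d=1688/1665
S(7/2) = -3677/3330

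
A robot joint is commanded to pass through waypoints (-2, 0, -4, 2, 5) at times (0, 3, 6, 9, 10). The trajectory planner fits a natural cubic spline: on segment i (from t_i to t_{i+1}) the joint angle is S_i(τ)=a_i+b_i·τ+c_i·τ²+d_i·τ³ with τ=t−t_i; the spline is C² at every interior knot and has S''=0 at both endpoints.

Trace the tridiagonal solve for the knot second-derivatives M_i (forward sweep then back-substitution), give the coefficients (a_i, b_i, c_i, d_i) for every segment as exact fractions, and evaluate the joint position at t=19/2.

Δ: Δ0=2/3, Δ1=-4/3, Δ2=2, Δ3=3
row 1: diag=12, rhs=-12; c'=1/4, d'=-1
row 2: denom=12−3·1/4=45/4; d'=(20−3·-1)/(45/4)=92/45
row 3: denom=8−3·4/15=36/5; d'=(6−3·92/45)/(36/5)=-1/54
back: M3=-1/54
back: M2=92/45−4/15·-1/54=166/81
back: M1=-1−1/4·166/81=-245/162
M: M0=0, M1=-245/162, M2=166/81, M3=-1/54, M4=0
seg 0: a=-2, c=M0/2=0, d=(M1−M0)/(6·3)=-245/2916, b=Δ0−h0·(2M0+M1)/6=461/324
seg 1: a=0, c=M1/2=-245/324, d=(M2−M1)/(6·3)=577/2916, b=Δ1−h1·(2M1+M2)/6=-137/162
seg 2: a=-4, c=M2/2=83/81, d=(M3−M2)/(6·3)=-335/2916, b=Δ2−h2·(2M2+M3)/6=-13/324
seg 3: a=2, c=M3/2=-1/108, d=(M4−M3)/(6·1)=1/324, b=Δ3−h3·(2M3+M4)/6=487/162
t_q=19/2 → seg 3, τ=1/2; S=2+487/162·τ+-1/108·τ²+1/324·τ³=3025/864

  seg 0: a=-2 b=461/324 c=0 d=-245/2916
  seg 1: a=0 b=-137/162 c=-245/324 d=577/2916
  seg 2: a=-4 b=-13/324 c=83/81 d=-335/2916
  seg 3: a=2 b=487/162 c=-1/108 d=1/324
S(19/2) = 3025/864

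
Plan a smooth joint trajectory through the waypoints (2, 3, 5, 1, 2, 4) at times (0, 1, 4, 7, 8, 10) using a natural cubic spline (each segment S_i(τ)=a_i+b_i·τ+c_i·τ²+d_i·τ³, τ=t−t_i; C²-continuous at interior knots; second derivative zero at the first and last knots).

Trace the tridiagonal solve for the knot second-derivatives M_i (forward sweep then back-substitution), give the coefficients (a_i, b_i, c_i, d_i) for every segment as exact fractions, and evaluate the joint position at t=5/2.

Δ: Δ0=1, Δ1=2/3, Δ2=-4/3, Δ3=1, Δ4=1
row 1: diag=8, rhs=-2; c'=3/8, d'=-1/4
row 2: denom=12−3·3/8=87/8; d'=(-12−3·-1/4)/(87/8)=-30/29
row 3: denom=8−3·8/29=208/29; d'=(14−3·-30/29)/(208/29)=31/13
row 4: denom=6−1·29/208=1219/208; d'=(0−1·31/13)/(1219/208)=-496/1219
back: M4=-496/1219
back: M3=31/13−29/208·-496/1219=2976/1219
back: M2=-30/29−8/29·2976/1219=-2082/1219
back: M1=-1/4−3/8·-2082/1219=476/1219
M: M0=0, M1=476/1219, M2=-2082/1219, M3=2976/1219, M4=-496/1219, M5=0
seg 0: a=2, c=M0/2=0, d=(M1−M0)/(6·1)=238/3657, b=Δ0−h0·(2M0+M1)/6=3419/3657
seg 1: a=3, c=M1/2=238/1219, d=(M2−M1)/(6·3)=-1279/10971, b=Δ1−h1·(2M1+M2)/6=4133/3657
seg 2: a=5, c=M2/2=-1041/1219, d=(M3−M2)/(6·3)=281/1219, b=Δ2−h2·(2M2+M3)/6=-3094/3657
seg 3: a=1, c=M3/2=1488/1219, d=(M4−M3)/(6·1)=-1736/3657, b=Δ3−h3·(2M3+M4)/6=929/3657
seg 4: a=2, c=M4/2=-248/1219, d=(M5−M4)/(6·2)=124/3657, b=Δ4−h4·(2M4+M5)/6=4649/3657
t_q=5/2 → seg 1, τ=3/2; S=3+4133/3657·τ+238/1219·τ²+-1279/10971·τ³=46235/9752

  seg 0: a=2 b=3419/3657 c=0 d=238/3657
  seg 1: a=3 b=4133/3657 c=238/1219 d=-1279/10971
  seg 2: a=5 b=-3094/3657 c=-1041/1219 d=281/1219
  seg 3: a=1 b=929/3657 c=1488/1219 d=-1736/3657
  seg 4: a=2 b=4649/3657 c=-248/1219 d=124/3657
S(5/2) = 46235/9752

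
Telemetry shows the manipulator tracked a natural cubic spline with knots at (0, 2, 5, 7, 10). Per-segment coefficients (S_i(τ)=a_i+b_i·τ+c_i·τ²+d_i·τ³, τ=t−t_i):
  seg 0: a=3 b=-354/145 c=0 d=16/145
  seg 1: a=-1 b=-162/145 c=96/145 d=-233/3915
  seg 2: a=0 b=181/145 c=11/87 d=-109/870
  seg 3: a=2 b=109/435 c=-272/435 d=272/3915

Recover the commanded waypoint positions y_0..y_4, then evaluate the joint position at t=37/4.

y_0 = S_0(0) = a_0 = 3
y_1 = S_1(0) = a_1 = -1
y_2 = S_2(0) = a_2 = 0
y_3 = S_3(0) = a_3 = 2
y_4 = S_3(3) = -1
t_q=37/4 is in segment 3 (τ=9/4); S_3(τ)=11/58

y_0=3 y_1=-1 y_2=0 y_3=2 y_4=-1
S(37/4) = 11/58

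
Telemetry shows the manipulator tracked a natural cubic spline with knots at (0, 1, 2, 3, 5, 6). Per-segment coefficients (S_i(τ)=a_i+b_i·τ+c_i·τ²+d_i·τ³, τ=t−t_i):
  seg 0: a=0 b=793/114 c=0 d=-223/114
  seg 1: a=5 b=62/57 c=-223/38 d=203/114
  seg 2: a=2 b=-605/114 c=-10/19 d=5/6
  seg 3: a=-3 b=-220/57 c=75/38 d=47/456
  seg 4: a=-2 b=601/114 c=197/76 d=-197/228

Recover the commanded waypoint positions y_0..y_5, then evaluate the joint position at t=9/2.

y_0=0 y_1=5 y_2=2 y_3=-3 y_4=-2 y_5=5
S(9/2) = -4865/1216

y_0 = S_0(0) = a_0 = 0
y_1 = S_1(0) = a_1 = 5
y_2 = S_2(0) = a_2 = 2
y_3 = S_3(0) = a_3 = -3
y_4 = S_4(0) = a_4 = -2
y_5 = S_4(1) = 5
t_q=9/2 is in segment 3 (τ=3/2); S_3(τ)=-4865/1216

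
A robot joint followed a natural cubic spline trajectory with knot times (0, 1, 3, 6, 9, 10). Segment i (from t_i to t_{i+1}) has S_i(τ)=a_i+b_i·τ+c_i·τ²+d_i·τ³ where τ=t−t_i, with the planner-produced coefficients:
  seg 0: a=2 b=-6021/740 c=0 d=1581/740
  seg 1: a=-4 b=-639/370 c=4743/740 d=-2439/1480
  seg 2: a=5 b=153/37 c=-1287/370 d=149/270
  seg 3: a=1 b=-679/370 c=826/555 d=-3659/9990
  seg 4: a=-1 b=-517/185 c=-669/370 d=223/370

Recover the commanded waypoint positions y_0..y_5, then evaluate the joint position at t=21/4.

y_0=2 y_1=-4 y_2=5 y_3=1 y_4=-1 y_5=-5
S(21/4) = 70583/23680

y_0 = S_0(0) = a_0 = 2
y_1 = S_1(0) = a_1 = -4
y_2 = S_2(0) = a_2 = 5
y_3 = S_3(0) = a_3 = 1
y_4 = S_4(0) = a_4 = -1
y_5 = S_4(1) = -5
t_q=21/4 is in segment 2 (τ=9/4); S_2(τ)=70583/23680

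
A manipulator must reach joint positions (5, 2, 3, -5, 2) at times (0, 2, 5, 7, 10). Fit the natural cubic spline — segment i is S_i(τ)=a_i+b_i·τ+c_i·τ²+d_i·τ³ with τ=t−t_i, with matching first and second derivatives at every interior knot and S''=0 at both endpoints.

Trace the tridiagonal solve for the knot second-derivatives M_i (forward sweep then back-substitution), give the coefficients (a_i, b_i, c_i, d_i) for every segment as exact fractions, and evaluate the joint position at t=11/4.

Δ: Δ0=-3/2, Δ1=1/3, Δ2=-4, Δ3=7/3
row 1: diag=10, rhs=11; c'=3/10, d'=11/10
row 2: denom=10−3·3/10=91/10; d'=(-26−3·11/10)/(91/10)=-293/91
row 3: denom=10−2·20/91=870/91; d'=(38−2·-293/91)/(870/91)=674/145
back: M3=674/145
back: M2=-293/91−20/91·674/145=-123/29
back: M1=11/10−3/10·-123/29=344/145
M: M0=0, M1=344/145, M2=-123/29, M3=674/145, M4=0
seg 0: a=5, c=M0/2=0, d=(M1−M0)/(6·2)=86/435, b=Δ0−h0·(2M0+M1)/6=-1993/870
seg 1: a=2, c=M1/2=172/145, d=(M2−M1)/(6·3)=-959/2610, b=Δ1−h1·(2M1+M2)/6=71/870
seg 2: a=3, c=M2/2=-123/58, d=(M3−M2)/(6·2)=1289/1740, b=Δ2−h2·(2M2+M3)/6=-1184/435
seg 3: a=-5, c=M3/2=337/145, d=(M4−M3)/(6·3)=-337/1305, b=Δ3−h3·(2M3+M4)/6=-1007/435
t_q=11/4 → seg 1, τ=3/4; S=2+71/870·τ+172/145·τ²+-959/2610·τ³=1647/640

  seg 0: a=5 b=-1993/870 c=0 d=86/435
  seg 1: a=2 b=71/870 c=172/145 d=-959/2610
  seg 2: a=3 b=-1184/435 c=-123/58 d=1289/1740
  seg 3: a=-5 b=-1007/435 c=337/145 d=-337/1305
S(11/4) = 1647/640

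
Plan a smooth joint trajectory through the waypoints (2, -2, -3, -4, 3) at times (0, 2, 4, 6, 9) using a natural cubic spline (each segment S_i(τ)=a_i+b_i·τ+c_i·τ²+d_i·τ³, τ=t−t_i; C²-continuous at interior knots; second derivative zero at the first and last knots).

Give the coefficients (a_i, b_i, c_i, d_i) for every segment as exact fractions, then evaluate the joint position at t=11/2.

  seg 0: a=2 b=-520/213 c=0 d=47/426
  seg 1: a=-2 b=-238/213 c=47/71 d=-301/1704
  seg 2: a=-3 b=-251/426 c=-113/284 d=377/1704
  seg 3: a=-4 b=101/213 c=66/71 d=-22/213
S(11/2) = -18323/4544

Δ: Δ0=-2, Δ1=-1/2, Δ2=-1/2, Δ3=7/3
row 1: diag=8, rhs=9; c'=1/4, d'=9/8
row 2: denom=8−2·1/4=15/2; d'=(0−2·9/8)/(15/2)=-3/10
row 3: denom=10−2·4/15=142/15; d'=(17−2·-3/10)/(142/15)=132/71
back: M3=132/71
back: M2=-3/10−4/15·132/71=-113/142
back: M1=9/8−1/4·-113/142=94/71
M: M0=0, M1=94/71, M2=-113/142, M3=132/71, M4=0
seg 0: a=2, c=M0/2=0, d=(M1−M0)/(6·2)=47/426, b=Δ0−h0·(2M0+M1)/6=-520/213
seg 1: a=-2, c=M1/2=47/71, d=(M2−M1)/(6·2)=-301/1704, b=Δ1−h1·(2M1+M2)/6=-238/213
seg 2: a=-3, c=M2/2=-113/284, d=(M3−M2)/(6·2)=377/1704, b=Δ2−h2·(2M2+M3)/6=-251/426
seg 3: a=-4, c=M3/2=66/71, d=(M4−M3)/(6·3)=-22/213, b=Δ3−h3·(2M3+M4)/6=101/213
t_q=11/2 → seg 2, τ=3/2; S=-3+-251/426·τ+-113/284·τ²+377/1704·τ³=-18323/4544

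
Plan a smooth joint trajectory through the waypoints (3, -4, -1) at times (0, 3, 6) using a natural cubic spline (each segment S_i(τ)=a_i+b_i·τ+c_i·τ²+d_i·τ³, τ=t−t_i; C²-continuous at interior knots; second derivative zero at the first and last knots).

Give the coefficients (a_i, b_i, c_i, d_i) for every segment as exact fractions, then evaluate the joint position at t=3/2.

  seg 0: a=3 b=-19/6 c=0 d=5/54
  seg 1: a=-4 b=-2/3 c=5/6 d=-5/54
S(3/2) = -23/16

Δ: Δ0=-7/3, Δ1=1
row 1: diag=12, rhs=20; c'=1/4, d'=5/3
back: M1=5/3
M: M0=0, M1=5/3, M2=0
seg 0: a=3, c=M0/2=0, d=(M1−M0)/(6·3)=5/54, b=Δ0−h0·(2M0+M1)/6=-19/6
seg 1: a=-4, c=M1/2=5/6, d=(M2−M1)/(6·3)=-5/54, b=Δ1−h1·(2M1+M2)/6=-2/3
t_q=3/2 → seg 0, τ=3/2; S=3+-19/6·τ+0·τ²+5/54·τ³=-23/16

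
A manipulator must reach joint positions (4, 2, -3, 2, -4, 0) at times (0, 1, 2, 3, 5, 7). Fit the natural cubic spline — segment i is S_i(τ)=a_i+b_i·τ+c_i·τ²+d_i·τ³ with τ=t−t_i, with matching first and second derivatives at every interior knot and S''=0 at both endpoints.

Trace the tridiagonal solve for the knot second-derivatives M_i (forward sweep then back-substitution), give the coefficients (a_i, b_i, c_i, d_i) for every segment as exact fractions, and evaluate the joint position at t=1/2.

  seg 0: a=4 b=-119/314 c=0 d=-509/314
  seg 1: a=2 b=-823/157 c=-1527/314 d=1603/314
  seg 2: a=-3 b=109/314 c=1641/157 d=-1821/314
  seg 3: a=2 b=605/157 c=-2181/314 d=1105/628
  seg 4: a=-4 b=-442/157 c=567/157 d=-189/314
S(1/2) = 9063/2512

Δ: Δ0=-2, Δ1=-5, Δ2=5, Δ3=-3, Δ4=2
row 1: diag=4, rhs=-18; c'=1/4, d'=-9/2
row 2: denom=4−1·1/4=15/4; d'=(60−1·-9/2)/(15/4)=86/5
row 3: denom=6−1·4/15=86/15; d'=(-48−1·86/5)/(86/15)=-489/43
row 4: denom=8−2·15/43=314/43; d'=(30−2·-489/43)/(314/43)=1134/157
back: M4=1134/157
back: M3=-489/43−15/43·1134/157=-2181/157
back: M2=86/5−4/15·-2181/157=3282/157
back: M1=-9/2−1/4·3282/157=-1527/157
M: M0=0, M1=-1527/157, M2=3282/157, M3=-2181/157, M4=1134/157, M5=0
seg 0: a=4, c=M0/2=0, d=(M1−M0)/(6·1)=-509/314, b=Δ0−h0·(2M0+M1)/6=-119/314
seg 1: a=2, c=M1/2=-1527/314, d=(M2−M1)/(6·1)=1603/314, b=Δ1−h1·(2M1+M2)/6=-823/157
seg 2: a=-3, c=M2/2=1641/157, d=(M3−M2)/(6·1)=-1821/314, b=Δ2−h2·(2M2+M3)/6=109/314
seg 3: a=2, c=M3/2=-2181/314, d=(M4−M3)/(6·2)=1105/628, b=Δ3−h3·(2M3+M4)/6=605/157
seg 4: a=-4, c=M4/2=567/157, d=(M5−M4)/(6·2)=-189/314, b=Δ4−h4·(2M4+M5)/6=-442/157
t_q=1/2 → seg 0, τ=1/2; S=4+-119/314·τ+0·τ²+-509/314·τ³=9063/2512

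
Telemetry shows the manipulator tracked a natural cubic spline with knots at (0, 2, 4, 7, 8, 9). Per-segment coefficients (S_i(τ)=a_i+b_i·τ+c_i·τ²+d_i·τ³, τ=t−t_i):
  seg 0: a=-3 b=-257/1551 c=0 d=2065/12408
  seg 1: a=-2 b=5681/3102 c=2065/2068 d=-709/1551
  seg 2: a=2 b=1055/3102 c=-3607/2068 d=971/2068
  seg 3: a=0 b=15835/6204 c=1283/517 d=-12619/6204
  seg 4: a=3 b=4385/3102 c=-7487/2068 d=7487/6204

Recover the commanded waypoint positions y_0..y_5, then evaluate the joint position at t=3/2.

y_0=-3 y_1=-2 y_2=2 y_3=0 y_4=3 y_5=2
S(3/2) = -88903/33088

y_0 = S_0(0) = a_0 = -3
y_1 = S_1(0) = a_1 = -2
y_2 = S_2(0) = a_2 = 2
y_3 = S_3(0) = a_3 = 0
y_4 = S_4(0) = a_4 = 3
y_5 = S_4(1) = 2
t_q=3/2 is in segment 0 (τ=3/2); S_0(τ)=-88903/33088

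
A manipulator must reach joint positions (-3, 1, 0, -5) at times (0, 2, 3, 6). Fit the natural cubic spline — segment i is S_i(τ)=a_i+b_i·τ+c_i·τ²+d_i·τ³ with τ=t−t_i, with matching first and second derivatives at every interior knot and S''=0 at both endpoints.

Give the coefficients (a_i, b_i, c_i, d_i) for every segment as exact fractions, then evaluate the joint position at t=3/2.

  seg 0: a=-3 b=422/141 c=0 d=-35/141
  seg 1: a=1 b=2/141 c=-70/47 d=67/141
  seg 2: a=0 b=-217/141 c=-3/47 d=1/141
S(3/2) = 245/376

Δ: Δ0=2, Δ1=-1, Δ2=-5/3
row 1: diag=6, rhs=-18; c'=1/6, d'=-3
row 2: denom=8−1·1/6=47/6; d'=(-4−1·-3)/(47/6)=-6/47
back: M2=-6/47
back: M1=-3−1/6·-6/47=-140/47
M: M0=0, M1=-140/47, M2=-6/47, M3=0
seg 0: a=-3, c=M0/2=0, d=(M1−M0)/(6·2)=-35/141, b=Δ0−h0·(2M0+M1)/6=422/141
seg 1: a=1, c=M1/2=-70/47, d=(M2−M1)/(6·1)=67/141, b=Δ1−h1·(2M1+M2)/6=2/141
seg 2: a=0, c=M2/2=-3/47, d=(M3−M2)/(6·3)=1/141, b=Δ2−h2·(2M2+M3)/6=-217/141
t_q=3/2 → seg 0, τ=3/2; S=-3+422/141·τ+0·τ²+-35/141·τ³=245/376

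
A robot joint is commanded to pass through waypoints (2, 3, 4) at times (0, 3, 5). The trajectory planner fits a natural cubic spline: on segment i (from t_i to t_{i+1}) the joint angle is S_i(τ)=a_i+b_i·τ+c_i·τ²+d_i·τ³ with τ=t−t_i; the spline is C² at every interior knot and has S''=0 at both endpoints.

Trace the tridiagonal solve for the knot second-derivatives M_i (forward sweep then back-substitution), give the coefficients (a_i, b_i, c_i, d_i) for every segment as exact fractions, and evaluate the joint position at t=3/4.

Δ: Δ0=1/3, Δ1=1/2
row 1: diag=10, rhs=1; c'=1/5, d'=1/10
back: M1=1/10
M: M0=0, M1=1/10, M2=0
seg 0: a=2, c=M0/2=0, d=(M1−M0)/(6·3)=1/180, b=Δ0−h0·(2M0+M1)/6=17/60
seg 1: a=3, c=M1/2=1/20, d=(M2−M1)/(6·2)=-1/120, b=Δ1−h1·(2M1+M2)/6=13/30
t_q=3/4 → seg 0, τ=3/4; S=2+17/60·τ+0·τ²+1/180·τ³=567/256

  seg 0: a=2 b=17/60 c=0 d=1/180
  seg 1: a=3 b=13/30 c=1/20 d=-1/120
S(3/4) = 567/256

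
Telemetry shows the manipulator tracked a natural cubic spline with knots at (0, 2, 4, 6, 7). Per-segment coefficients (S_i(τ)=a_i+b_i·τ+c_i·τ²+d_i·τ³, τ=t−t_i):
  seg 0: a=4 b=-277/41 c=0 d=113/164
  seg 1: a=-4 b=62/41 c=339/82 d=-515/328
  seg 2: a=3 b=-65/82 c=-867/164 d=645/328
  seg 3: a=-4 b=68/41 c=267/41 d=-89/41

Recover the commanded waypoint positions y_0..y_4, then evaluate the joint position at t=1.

y_0 = S_0(0) = a_0 = 4
y_1 = S_1(0) = a_1 = -4
y_2 = S_2(0) = a_2 = 3
y_3 = S_3(0) = a_3 = -4
y_4 = S_3(1) = 2
t_q=1 is in segment 0 (τ=1); S_0(τ)=-339/164

y_0=4 y_1=-4 y_2=3 y_3=-4 y_4=2
S(1) = -339/164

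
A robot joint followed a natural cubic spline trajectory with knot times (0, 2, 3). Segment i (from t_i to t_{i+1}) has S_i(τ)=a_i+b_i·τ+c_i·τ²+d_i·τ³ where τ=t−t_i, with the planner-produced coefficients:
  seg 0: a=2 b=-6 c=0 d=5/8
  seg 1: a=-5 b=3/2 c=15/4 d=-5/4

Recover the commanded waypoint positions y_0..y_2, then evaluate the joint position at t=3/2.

y_0 = S_0(0) = a_0 = 2
y_1 = S_1(0) = a_1 = -5
y_2 = S_1(1) = -1
t_q=3/2 is in segment 0 (τ=3/2); S_0(τ)=-313/64

y_0=2 y_1=-5 y_2=-1
S(3/2) = -313/64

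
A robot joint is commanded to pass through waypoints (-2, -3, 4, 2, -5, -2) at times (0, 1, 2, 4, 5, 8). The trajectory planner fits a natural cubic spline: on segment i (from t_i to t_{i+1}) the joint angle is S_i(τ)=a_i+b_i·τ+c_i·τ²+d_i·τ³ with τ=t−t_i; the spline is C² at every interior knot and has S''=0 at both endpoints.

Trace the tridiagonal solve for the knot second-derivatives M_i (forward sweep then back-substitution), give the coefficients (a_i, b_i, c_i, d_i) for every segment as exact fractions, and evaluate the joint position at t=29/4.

  seg 0: a=-2 b=-3217/953 c=0 d=2264/953
  seg 1: a=-3 b=3575/953 c=6792/953 d=-3696/953
  seg 2: a=4 b=6071/953 c=-4296/953 d=392/953
  seg 3: a=2 b=-6409/953 c=-1944/953 d=1682/953
  seg 4: a=-5 b=-5251/953 c=3102/953 d=-1034/2859
S(29/4) = -153659/30496

Δ: Δ0=-1, Δ1=7, Δ2=-1, Δ3=-7, Δ4=1
row 1: diag=4, rhs=48; c'=1/4, d'=12
row 2: denom=6−1·1/4=23/4; d'=(-48−1·12)/(23/4)=-240/23
row 3: denom=6−2·8/23=122/23; d'=(-36−2·-240/23)/(122/23)=-174/61
row 4: denom=8−1·23/122=953/122; d'=(48−1·-174/61)/(953/122)=6204/953
back: M4=6204/953
back: M3=-174/61−23/122·6204/953=-3888/953
back: M2=-240/23−8/23·-3888/953=-8592/953
back: M1=12−1/4·-8592/953=13584/953
M: M0=0, M1=13584/953, M2=-8592/953, M3=-3888/953, M4=6204/953, M5=0
seg 0: a=-2, c=M0/2=0, d=(M1−M0)/(6·1)=2264/953, b=Δ0−h0·(2M0+M1)/6=-3217/953
seg 1: a=-3, c=M1/2=6792/953, d=(M2−M1)/(6·1)=-3696/953, b=Δ1−h1·(2M1+M2)/6=3575/953
seg 2: a=4, c=M2/2=-4296/953, d=(M3−M2)/(6·2)=392/953, b=Δ2−h2·(2M2+M3)/6=6071/953
seg 3: a=2, c=M3/2=-1944/953, d=(M4−M3)/(6·1)=1682/953, b=Δ3−h3·(2M3+M4)/6=-6409/953
seg 4: a=-5, c=M4/2=3102/953, d=(M5−M4)/(6·3)=-1034/2859, b=Δ4−h4·(2M4+M5)/6=-5251/953
t_q=29/4 → seg 4, τ=9/4; S=-5+-5251/953·τ+3102/953·τ²+-1034/2859·τ³=-153659/30496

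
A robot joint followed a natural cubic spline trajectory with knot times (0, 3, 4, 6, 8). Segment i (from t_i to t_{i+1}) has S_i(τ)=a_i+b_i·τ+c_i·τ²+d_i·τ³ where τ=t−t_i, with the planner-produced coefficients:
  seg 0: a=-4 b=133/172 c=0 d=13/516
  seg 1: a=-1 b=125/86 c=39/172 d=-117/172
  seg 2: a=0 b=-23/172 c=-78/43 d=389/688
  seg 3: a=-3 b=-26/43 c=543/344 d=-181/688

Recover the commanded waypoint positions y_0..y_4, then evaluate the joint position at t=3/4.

y_0=-4 y_1=-1 y_2=0 y_3=-3 y_4=0
S(3/4) = -37531/11008

y_0 = S_0(0) = a_0 = -4
y_1 = S_1(0) = a_1 = -1
y_2 = S_2(0) = a_2 = 0
y_3 = S_3(0) = a_3 = -3
y_4 = S_3(2) = 0
t_q=3/4 is in segment 0 (τ=3/4); S_0(τ)=-37531/11008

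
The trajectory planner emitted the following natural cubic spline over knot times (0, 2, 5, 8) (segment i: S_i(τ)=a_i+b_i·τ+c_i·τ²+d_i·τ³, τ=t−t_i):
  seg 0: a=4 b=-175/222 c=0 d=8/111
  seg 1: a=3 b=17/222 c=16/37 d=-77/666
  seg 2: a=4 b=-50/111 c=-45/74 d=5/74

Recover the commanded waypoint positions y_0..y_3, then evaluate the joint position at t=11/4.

y_0 = S_0(0) = a_0 = 4
y_1 = S_1(0) = a_1 = 3
y_2 = S_2(0) = a_2 = 4
y_3 = S_2(3) = -1
t_q=11/4 is in segment 1 (τ=3/4); S_1(τ)=15401/4736

y_0=4 y_1=3 y_2=4 y_3=-1
S(11/4) = 15401/4736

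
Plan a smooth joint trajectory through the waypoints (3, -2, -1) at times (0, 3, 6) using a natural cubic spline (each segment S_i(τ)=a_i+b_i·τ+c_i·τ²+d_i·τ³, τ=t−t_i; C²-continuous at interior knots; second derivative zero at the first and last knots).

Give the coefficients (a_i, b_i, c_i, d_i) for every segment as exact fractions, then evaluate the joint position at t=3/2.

Δ: Δ0=-5/3, Δ1=1/3
row 1: diag=12, rhs=12; c'=1/4, d'=1
back: M1=1
M: M0=0, M1=1, M2=0
seg 0: a=3, c=M0/2=0, d=(M1−M0)/(6·3)=1/18, b=Δ0−h0·(2M0+M1)/6=-13/6
seg 1: a=-2, c=M1/2=1/2, d=(M2−M1)/(6·3)=-1/18, b=Δ1−h1·(2M1+M2)/6=-2/3
t_q=3/2 → seg 0, τ=3/2; S=3+-13/6·τ+0·τ²+1/18·τ³=-1/16

  seg 0: a=3 b=-13/6 c=0 d=1/18
  seg 1: a=-2 b=-2/3 c=1/2 d=-1/18
S(3/2) = -1/16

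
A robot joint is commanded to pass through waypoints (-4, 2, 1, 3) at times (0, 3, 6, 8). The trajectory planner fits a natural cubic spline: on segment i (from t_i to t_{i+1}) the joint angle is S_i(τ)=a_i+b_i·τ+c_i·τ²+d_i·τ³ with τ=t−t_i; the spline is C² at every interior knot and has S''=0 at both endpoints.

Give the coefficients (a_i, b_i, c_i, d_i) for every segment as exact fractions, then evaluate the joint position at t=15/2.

  seg 0: a=-4 b=304/111 c=0 d=-82/999
  seg 1: a=2 b=58/111 c=-82/111 d=151/999
  seg 2: a=1 b=19/111 c=23/37 d=-23/222
S(15/2) = 1365/592

Δ: Δ0=2, Δ1=-1/3, Δ2=1
row 1: diag=12, rhs=-14; c'=1/4, d'=-7/6
row 2: denom=10−3·1/4=37/4; d'=(8−3·-7/6)/(37/4)=46/37
back: M2=46/37
back: M1=-7/6−1/4·46/37=-164/111
M: M0=0, M1=-164/111, M2=46/37, M3=0
seg 0: a=-4, c=M0/2=0, d=(M1−M0)/(6·3)=-82/999, b=Δ0−h0·(2M0+M1)/6=304/111
seg 1: a=2, c=M1/2=-82/111, d=(M2−M1)/(6·3)=151/999, b=Δ1−h1·(2M1+M2)/6=58/111
seg 2: a=1, c=M2/2=23/37, d=(M3−M2)/(6·2)=-23/222, b=Δ2−h2·(2M2+M3)/6=19/111
t_q=15/2 → seg 2, τ=3/2; S=1+19/111·τ+23/37·τ²+-23/222·τ³=1365/592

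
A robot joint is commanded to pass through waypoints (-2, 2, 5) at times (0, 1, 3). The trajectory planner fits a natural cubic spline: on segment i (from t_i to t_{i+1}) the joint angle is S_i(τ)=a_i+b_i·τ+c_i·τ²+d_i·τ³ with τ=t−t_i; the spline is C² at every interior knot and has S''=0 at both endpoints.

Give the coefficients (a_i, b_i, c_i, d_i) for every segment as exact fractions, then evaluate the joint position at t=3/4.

  seg 0: a=-2 b=53/12 c=0 d=-5/12
  seg 1: a=2 b=19/6 c=-5/4 d=5/24
S(3/4) = 291/256

Δ: Δ0=4, Δ1=3/2
row 1: diag=6, rhs=-15; c'=1/3, d'=-5/2
back: M1=-5/2
M: M0=0, M1=-5/2, M2=0
seg 0: a=-2, c=M0/2=0, d=(M1−M0)/(6·1)=-5/12, b=Δ0−h0·(2M0+M1)/6=53/12
seg 1: a=2, c=M1/2=-5/4, d=(M2−M1)/(6·2)=5/24, b=Δ1−h1·(2M1+M2)/6=19/6
t_q=3/4 → seg 0, τ=3/4; S=-2+53/12·τ+0·τ²+-5/12·τ³=291/256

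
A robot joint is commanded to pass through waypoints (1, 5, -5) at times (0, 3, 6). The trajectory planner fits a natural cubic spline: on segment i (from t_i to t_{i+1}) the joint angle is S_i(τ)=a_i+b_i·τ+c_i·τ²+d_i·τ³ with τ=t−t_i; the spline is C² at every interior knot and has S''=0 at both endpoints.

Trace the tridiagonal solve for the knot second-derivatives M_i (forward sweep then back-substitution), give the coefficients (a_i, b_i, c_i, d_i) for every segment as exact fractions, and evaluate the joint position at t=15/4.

Δ: Δ0=4/3, Δ1=-10/3
row 1: diag=12, rhs=-28; c'=1/4, d'=-7/3
back: M1=-7/3
M: M0=0, M1=-7/3, M2=0
seg 0: a=1, c=M0/2=0, d=(M1−M0)/(6·3)=-7/54, b=Δ0−h0·(2M0+M1)/6=5/2
seg 1: a=5, c=M1/2=-7/6, d=(M2−M1)/(6·3)=7/54, b=Δ1−h1·(2M1+M2)/6=-1
t_q=15/4 → seg 1, τ=3/4; S=5+-1·τ+-7/6·τ²+7/54·τ³=467/128

  seg 0: a=1 b=5/2 c=0 d=-7/54
  seg 1: a=5 b=-1 c=-7/6 d=7/54
S(15/4) = 467/128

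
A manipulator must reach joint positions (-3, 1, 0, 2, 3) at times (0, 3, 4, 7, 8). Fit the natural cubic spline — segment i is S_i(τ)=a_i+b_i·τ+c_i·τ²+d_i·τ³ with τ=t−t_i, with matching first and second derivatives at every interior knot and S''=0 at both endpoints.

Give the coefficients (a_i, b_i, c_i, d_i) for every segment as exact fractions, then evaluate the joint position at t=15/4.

Δ: Δ0=4/3, Δ1=-1, Δ2=2/3, Δ3=1
row 1: diag=8, rhs=-14; c'=1/8, d'=-7/4
row 2: denom=8−1·1/8=63/8; d'=(10−1·-7/4)/(63/8)=94/63
row 3: denom=8−3·8/21=48/7; d'=(2−3·94/63)/(48/7)=-13/36
back: M3=-13/36
back: M2=94/63−8/21·-13/36=44/27
back: M1=-7/4−1/8·44/27=-211/108
M: M0=0, M1=-211/108, M2=44/27, M3=-13/36, M4=0
seg 0: a=-3, c=M0/2=0, d=(M1−M0)/(6·3)=-211/1944, b=Δ0−h0·(2M0+M1)/6=499/216
seg 1: a=1, c=M1/2=-211/216, d=(M2−M1)/(6·1)=43/72, b=Δ1−h1·(2M1+M2)/6=-67/108
seg 2: a=0, c=M2/2=22/27, d=(M3−M2)/(6·3)=-215/1944, b=Δ2−h2·(2M2+M3)/6=-169/216
seg 3: a=2, c=M3/2=-13/72, d=(M4−M3)/(6·1)=13/216, b=Δ3−h3·(2M3+M4)/6=121/108
t_q=15/4 → seg 1, τ=3/4; S=1+-67/108·τ+-211/216·τ²+43/72·τ³=1093/4608

  seg 0: a=-3 b=499/216 c=0 d=-211/1944
  seg 1: a=1 b=-67/108 c=-211/216 d=43/72
  seg 2: a=0 b=-169/216 c=22/27 d=-215/1944
  seg 3: a=2 b=121/108 c=-13/72 d=13/216
S(15/4) = 1093/4608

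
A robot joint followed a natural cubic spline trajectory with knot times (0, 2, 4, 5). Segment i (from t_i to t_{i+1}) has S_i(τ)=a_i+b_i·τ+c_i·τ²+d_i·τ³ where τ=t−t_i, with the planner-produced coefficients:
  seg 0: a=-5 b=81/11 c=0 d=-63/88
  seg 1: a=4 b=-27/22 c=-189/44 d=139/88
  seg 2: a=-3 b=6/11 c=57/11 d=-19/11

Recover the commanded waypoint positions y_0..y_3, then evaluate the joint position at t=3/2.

y_0=-5 y_1=4 y_2=-3 y_3=1
S(3/2) = 2555/704

y_0 = S_0(0) = a_0 = -5
y_1 = S_1(0) = a_1 = 4
y_2 = S_2(0) = a_2 = -3
y_3 = S_2(1) = 1
t_q=3/2 is in segment 0 (τ=3/2); S_0(τ)=2555/704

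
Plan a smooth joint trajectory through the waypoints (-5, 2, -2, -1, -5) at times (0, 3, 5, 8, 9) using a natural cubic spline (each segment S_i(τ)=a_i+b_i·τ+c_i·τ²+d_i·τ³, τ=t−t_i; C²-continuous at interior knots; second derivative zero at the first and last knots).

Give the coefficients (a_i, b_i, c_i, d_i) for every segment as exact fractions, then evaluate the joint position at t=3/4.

  seg 0: a=-5 b=2695/678 c=0 d=-371/2034
  seg 1: a=2 b=-322/339 c=-371/226 d=757/1356
  seg 2: a=-2 b=-277/339 c=193/113 d=-449/1017
  seg 3: a=-1 b=-844/339 c=-256/113 d=256/339
S(3/4) = -30313/14464

Δ: Δ0=7/3, Δ1=-2, Δ2=1/3, Δ3=-4
row 1: diag=10, rhs=-26; c'=1/5, d'=-13/5
row 2: denom=10−2·1/5=48/5; d'=(14−2·-13/5)/(48/5)=2
row 3: denom=8−3·5/16=113/16; d'=(-26−3·2)/(113/16)=-512/113
back: M3=-512/113
back: M2=2−5/16·-512/113=386/113
back: M1=-13/5−1/5·386/113=-371/113
M: M0=0, M1=-371/113, M2=386/113, M3=-512/113, M4=0
seg 0: a=-5, c=M0/2=0, d=(M1−M0)/(6·3)=-371/2034, b=Δ0−h0·(2M0+M1)/6=2695/678
seg 1: a=2, c=M1/2=-371/226, d=(M2−M1)/(6·2)=757/1356, b=Δ1−h1·(2M1+M2)/6=-322/339
seg 2: a=-2, c=M2/2=193/113, d=(M3−M2)/(6·3)=-449/1017, b=Δ2−h2·(2M2+M3)/6=-277/339
seg 3: a=-1, c=M3/2=-256/113, d=(M4−M3)/(6·1)=256/339, b=Δ3−h3·(2M3+M4)/6=-844/339
t_q=3/4 → seg 0, τ=3/4; S=-5+2695/678·τ+0·τ²+-371/2034·τ³=-30313/14464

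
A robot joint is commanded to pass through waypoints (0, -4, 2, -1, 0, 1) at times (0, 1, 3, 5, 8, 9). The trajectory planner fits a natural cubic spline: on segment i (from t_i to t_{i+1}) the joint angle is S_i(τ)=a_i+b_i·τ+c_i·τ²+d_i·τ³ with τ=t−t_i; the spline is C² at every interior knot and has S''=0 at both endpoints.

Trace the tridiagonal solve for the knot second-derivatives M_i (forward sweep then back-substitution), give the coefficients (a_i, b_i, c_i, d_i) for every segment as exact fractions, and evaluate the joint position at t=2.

  seg 0: a=0 b=-48509/8796 c=0 d=13325/8796
  seg 1: a=-4 b=-4267/4398 c=13325/2932 d=-11257/8796
  seg 2: a=2 b=8141/4398 c=-9189/2932 d=12829/17592
  seg 3: a=-1 b=-4253/2199 c=910/733 d=-356/2199
  seg 4: a=0 b=2515/2199 c=-158/733 d=158/2199
S(2) = -1250/733

Δ: Δ0=-4, Δ1=3, Δ2=-3/2, Δ3=1/3, Δ4=1
row 1: diag=6, rhs=42; c'=1/3, d'=7
row 2: denom=8−2·1/3=22/3; d'=(-27−2·7)/(22/3)=-123/22
row 3: denom=10−2·3/11=104/11; d'=(11−2·-123/22)/(104/11)=61/26
row 4: denom=8−3·33/104=733/104; d'=(4−3·61/26)/(733/104)=-316/733
back: M4=-316/733
back: M3=61/26−33/104·-316/733=1820/733
back: M2=-123/22−3/11·1820/733=-9189/1466
back: M1=7−1/3·-9189/1466=13325/1466
M: M0=0, M1=13325/1466, M2=-9189/1466, M3=1820/733, M4=-316/733, M5=0
seg 0: a=0, c=M0/2=0, d=(M1−M0)/(6·1)=13325/8796, b=Δ0−h0·(2M0+M1)/6=-48509/8796
seg 1: a=-4, c=M1/2=13325/2932, d=(M2−M1)/(6·2)=-11257/8796, b=Δ1−h1·(2M1+M2)/6=-4267/4398
seg 2: a=2, c=M2/2=-9189/2932, d=(M3−M2)/(6·2)=12829/17592, b=Δ2−h2·(2M2+M3)/6=8141/4398
seg 3: a=-1, c=M3/2=910/733, d=(M4−M3)/(6·3)=-356/2199, b=Δ3−h3·(2M3+M4)/6=-4253/2199
seg 4: a=0, c=M4/2=-158/733, d=(M5−M4)/(6·1)=158/2199, b=Δ4−h4·(2M4+M5)/6=2515/2199
t_q=2 → seg 1, τ=1; S=-4+-4267/4398·τ+13325/2932·τ²+-11257/8796·τ³=-1250/733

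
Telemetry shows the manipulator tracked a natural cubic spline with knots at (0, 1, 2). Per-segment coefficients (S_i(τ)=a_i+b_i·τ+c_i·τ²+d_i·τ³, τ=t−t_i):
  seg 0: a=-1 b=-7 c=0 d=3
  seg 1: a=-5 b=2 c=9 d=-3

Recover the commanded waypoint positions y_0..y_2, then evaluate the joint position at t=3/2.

y_0 = S_0(0) = a_0 = -1
y_1 = S_1(0) = a_1 = -5
y_2 = S_1(1) = 3
t_q=3/2 is in segment 1 (τ=1/2); S_1(τ)=-17/8

y_0=-1 y_1=-5 y_2=3
S(3/2) = -17/8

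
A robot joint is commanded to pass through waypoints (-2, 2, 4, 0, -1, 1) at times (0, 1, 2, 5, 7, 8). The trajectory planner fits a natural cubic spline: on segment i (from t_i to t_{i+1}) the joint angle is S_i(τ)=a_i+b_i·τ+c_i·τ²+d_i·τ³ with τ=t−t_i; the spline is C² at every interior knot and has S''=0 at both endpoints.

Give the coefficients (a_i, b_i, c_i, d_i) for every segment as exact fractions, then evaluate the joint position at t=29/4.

Δ: Δ0=4, Δ1=2, Δ2=-4/3, Δ3=-1/2, Δ4=2
row 1: diag=4, rhs=-12; c'=1/4, d'=-3
row 2: denom=8−1·1/4=31/4; d'=(-20−1·-3)/(31/4)=-68/31
row 3: denom=10−3·12/31=274/31; d'=(5−3·-68/31)/(274/31)=359/274
row 4: denom=6−2·31/137=760/137; d'=(15−2·359/274)/(760/137)=212/95
back: M4=212/95
back: M3=359/274−31/137·212/95=153/190
back: M2=-68/31−12/31·153/190=-238/95
back: M1=-3−1/4·-238/95=-451/190
M: M0=0, M1=-451/190, M2=-238/95, M3=153/190, M4=212/95, M5=0
seg 0: a=-2, c=M0/2=0, d=(M1−M0)/(6·1)=-451/1140, b=Δ0−h0·(2M0+M1)/6=5011/1140
seg 1: a=2, c=M1/2=-451/380, d=(M2−M1)/(6·1)=-5/228, b=Δ1−h1·(2M1+M2)/6=1829/570
seg 2: a=4, c=M2/2=-119/95, d=(M3−M2)/(6·3)=629/3420, b=Δ2−h2·(2M2+M3)/6=877/1140
seg 3: a=0, c=M3/2=153/380, d=(M4−M3)/(6·2)=271/2280, b=Δ3−h3·(2M3+M4)/6=-203/114
seg 4: a=-1, c=M4/2=106/95, d=(M5−M4)/(6·1)=-106/285, b=Δ4−h4·(2M4+M5)/6=358/285
t_q=29/4 → seg 4, τ=1/4; S=-1+358/285·τ+106/95·τ²+-106/285·τ³=-1891/3040

  seg 0: a=-2 b=5011/1140 c=0 d=-451/1140
  seg 1: a=2 b=1829/570 c=-451/380 d=-5/228
  seg 2: a=4 b=877/1140 c=-119/95 d=629/3420
  seg 3: a=0 b=-203/114 c=153/380 d=271/2280
  seg 4: a=-1 b=358/285 c=106/95 d=-106/285
S(29/4) = -1891/3040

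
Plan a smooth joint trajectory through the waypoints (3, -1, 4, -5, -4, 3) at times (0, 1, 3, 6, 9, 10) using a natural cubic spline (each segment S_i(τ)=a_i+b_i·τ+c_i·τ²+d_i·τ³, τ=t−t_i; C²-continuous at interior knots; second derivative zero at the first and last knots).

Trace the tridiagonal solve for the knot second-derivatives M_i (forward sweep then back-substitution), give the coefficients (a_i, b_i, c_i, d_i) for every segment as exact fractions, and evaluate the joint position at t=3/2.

Δ: Δ0=-4, Δ1=5/2, Δ2=-3, Δ3=1/3, Δ4=7
row 1: diag=6, rhs=39; c'=1/3, d'=13/2
row 2: denom=10−2·1/3=28/3; d'=(-33−2·13/2)/(28/3)=-69/14
row 3: denom=12−3·9/28=309/28; d'=(20−3·-69/14)/(309/28)=974/309
row 4: denom=8−3·28/103=740/103; d'=(40−3·974/309)/(740/103)=1573/370
back: M4=1573/370
back: M3=974/309−28/103·1573/370=1108/555
back: M2=-69/14−9/28·1108/555=-2061/370
back: M1=13/2−1/3·-2061/370=1546/185
M: M0=0, M1=1546/185, M2=-2061/370, M3=1108/555, M4=1573/370, M5=0
seg 0: a=3, c=M0/2=0, d=(M1−M0)/(6·1)=773/555, b=Δ0−h0·(2M0+M1)/6=-2993/555
seg 1: a=-1, c=M1/2=773/185, d=(M2−M1)/(6·2)=-5153/4440, b=Δ1−h1·(2M1+M2)/6=-674/555
seg 2: a=4, c=M2/2=-2061/740, d=(M3−M2)/(6·3)=227/540, b=Δ2−h2·(2M2+M3)/6=349/222
seg 3: a=-5, c=M3/2=554/555, d=(M4−M3)/(6·3)=2503/19980, b=Δ3−h3·(2M3+M4)/6=-8411/2220
seg 4: a=-4, c=M4/2=1573/740, d=(M5−M4)/(6·1)=-1573/2220, b=Δ4−h4·(2M4+M5)/6=6197/1110
t_q=3/2 → seg 1, τ=1/2; S=-1+-674/555·τ+773/185·τ²+-5153/4440·τ³=-8379/11840

  seg 0: a=3 b=-2993/555 c=0 d=773/555
  seg 1: a=-1 b=-674/555 c=773/185 d=-5153/4440
  seg 2: a=4 b=349/222 c=-2061/740 d=227/540
  seg 3: a=-5 b=-8411/2220 c=554/555 d=2503/19980
  seg 4: a=-4 b=6197/1110 c=1573/740 d=-1573/2220
S(3/2) = -8379/11840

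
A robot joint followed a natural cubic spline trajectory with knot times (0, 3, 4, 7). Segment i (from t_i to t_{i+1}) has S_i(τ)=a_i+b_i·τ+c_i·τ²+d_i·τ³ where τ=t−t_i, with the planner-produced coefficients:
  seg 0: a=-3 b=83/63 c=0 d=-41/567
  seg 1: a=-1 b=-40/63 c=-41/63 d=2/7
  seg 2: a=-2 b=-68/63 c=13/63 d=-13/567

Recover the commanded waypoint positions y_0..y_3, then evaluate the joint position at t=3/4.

y_0 = S_0(0) = a_0 = -3
y_1 = S_1(0) = a_1 = -1
y_2 = S_2(0) = a_2 = -2
y_3 = S_2(3) = -4
t_q=3/4 is in segment 0 (τ=3/4); S_0(τ)=-915/448

y_0=-3 y_1=-1 y_2=-2 y_3=-4
S(3/4) = -915/448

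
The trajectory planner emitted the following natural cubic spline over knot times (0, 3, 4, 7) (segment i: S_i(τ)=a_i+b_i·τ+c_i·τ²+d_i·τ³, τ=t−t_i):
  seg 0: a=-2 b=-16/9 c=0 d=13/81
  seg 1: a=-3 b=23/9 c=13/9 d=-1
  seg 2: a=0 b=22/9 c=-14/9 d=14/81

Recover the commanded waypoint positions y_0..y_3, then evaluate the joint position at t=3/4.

y_0=-2 y_1=-3 y_2=0 y_3=-2
S(3/4) = -209/64

y_0 = S_0(0) = a_0 = -2
y_1 = S_1(0) = a_1 = -3
y_2 = S_2(0) = a_2 = 0
y_3 = S_2(3) = -2
t_q=3/4 is in segment 0 (τ=3/4); S_0(τ)=-209/64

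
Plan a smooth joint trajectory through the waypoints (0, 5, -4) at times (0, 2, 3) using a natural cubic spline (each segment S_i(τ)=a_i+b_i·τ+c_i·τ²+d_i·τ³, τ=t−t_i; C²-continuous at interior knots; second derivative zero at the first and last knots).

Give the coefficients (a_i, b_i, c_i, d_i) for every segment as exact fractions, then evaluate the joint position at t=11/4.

  seg 0: a=0 b=19/3 c=0 d=-23/24
  seg 1: a=5 b=-31/6 c=-23/4 d=23/12
S(11/4) = -333/256

Δ: Δ0=5/2, Δ1=-9
row 1: diag=6, rhs=-69; c'=1/6, d'=-23/2
back: M1=-23/2
M: M0=0, M1=-23/2, M2=0
seg 0: a=0, c=M0/2=0, d=(M1−M0)/(6·2)=-23/24, b=Δ0−h0·(2M0+M1)/6=19/3
seg 1: a=5, c=M1/2=-23/4, d=(M2−M1)/(6·1)=23/12, b=Δ1−h1·(2M1+M2)/6=-31/6
t_q=11/4 → seg 1, τ=3/4; S=5+-31/6·τ+-23/4·τ²+23/12·τ³=-333/256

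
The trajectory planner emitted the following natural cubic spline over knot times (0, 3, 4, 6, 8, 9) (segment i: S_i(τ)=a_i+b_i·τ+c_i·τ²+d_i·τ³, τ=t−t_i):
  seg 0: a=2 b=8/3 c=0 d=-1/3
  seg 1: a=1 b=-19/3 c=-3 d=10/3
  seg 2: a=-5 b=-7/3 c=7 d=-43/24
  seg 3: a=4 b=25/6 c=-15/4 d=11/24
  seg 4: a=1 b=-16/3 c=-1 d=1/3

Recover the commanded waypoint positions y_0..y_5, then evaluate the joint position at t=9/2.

y_0=2 y_1=1 y_2=-5 y_3=4 y_4=1 y_5=-5
S(9/2) = -297/64

y_0 = S_0(0) = a_0 = 2
y_1 = S_1(0) = a_1 = 1
y_2 = S_2(0) = a_2 = -5
y_3 = S_3(0) = a_3 = 4
y_4 = S_4(0) = a_4 = 1
y_5 = S_4(1) = -5
t_q=9/2 is in segment 2 (τ=1/2); S_2(τ)=-297/64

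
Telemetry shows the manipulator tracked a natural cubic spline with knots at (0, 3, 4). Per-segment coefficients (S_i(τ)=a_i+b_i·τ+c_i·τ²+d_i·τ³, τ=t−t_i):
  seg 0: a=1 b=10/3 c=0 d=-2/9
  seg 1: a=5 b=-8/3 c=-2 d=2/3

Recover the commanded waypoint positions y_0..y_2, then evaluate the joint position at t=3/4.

y_0 = S_0(0) = a_0 = 1
y_1 = S_1(0) = a_1 = 5
y_2 = S_1(1) = 1
t_q=3/4 is in segment 0 (τ=3/4); S_0(τ)=109/32

y_0=1 y_1=5 y_2=1
S(3/4) = 109/32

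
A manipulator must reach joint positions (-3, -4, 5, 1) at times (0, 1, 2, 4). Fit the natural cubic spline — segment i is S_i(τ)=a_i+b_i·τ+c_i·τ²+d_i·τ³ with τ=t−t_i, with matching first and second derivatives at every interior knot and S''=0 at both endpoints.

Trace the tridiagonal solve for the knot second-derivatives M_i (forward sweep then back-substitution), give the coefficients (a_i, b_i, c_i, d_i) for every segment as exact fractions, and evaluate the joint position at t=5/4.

  seg 0: a=-3 b=-94/23 c=0 d=71/23
  seg 1: a=-4 b=119/23 c=213/23 d=-125/23
  seg 2: a=5 b=170/23 c=-162/23 d=27/23
S(5/4) = -3257/1472

Δ: Δ0=-1, Δ1=9, Δ2=-2
row 1: diag=4, rhs=60; c'=1/4, d'=15
row 2: denom=6−1·1/4=23/4; d'=(-66−1·15)/(23/4)=-324/23
back: M2=-324/23
back: M1=15−1/4·-324/23=426/23
M: M0=0, M1=426/23, M2=-324/23, M3=0
seg 0: a=-3, c=M0/2=0, d=(M1−M0)/(6·1)=71/23, b=Δ0−h0·(2M0+M1)/6=-94/23
seg 1: a=-4, c=M1/2=213/23, d=(M2−M1)/(6·1)=-125/23, b=Δ1−h1·(2M1+M2)/6=119/23
seg 2: a=5, c=M2/2=-162/23, d=(M3−M2)/(6·2)=27/23, b=Δ2−h2·(2M2+M3)/6=170/23
t_q=5/4 → seg 1, τ=1/4; S=-4+119/23·τ+213/23·τ²+-125/23·τ³=-3257/1472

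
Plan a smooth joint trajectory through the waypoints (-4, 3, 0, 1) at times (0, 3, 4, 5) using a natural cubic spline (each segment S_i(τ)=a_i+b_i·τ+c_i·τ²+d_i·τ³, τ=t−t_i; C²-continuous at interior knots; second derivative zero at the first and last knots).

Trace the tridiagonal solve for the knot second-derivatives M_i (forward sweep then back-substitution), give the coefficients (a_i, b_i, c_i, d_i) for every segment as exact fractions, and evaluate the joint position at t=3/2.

Δ: Δ0=7/3, Δ1=-3, Δ2=1
row 1: diag=8, rhs=-32; c'=1/8, d'=-4
row 2: denom=4−1·1/8=31/8; d'=(24−1·-4)/(31/8)=224/31
back: M2=224/31
back: M1=-4−1/8·224/31=-152/31
M: M0=0, M1=-152/31, M2=224/31, M3=0
seg 0: a=-4, c=M0/2=0, d=(M1−M0)/(6·3)=-76/279, b=Δ0−h0·(2M0+M1)/6=445/93
seg 1: a=3, c=M1/2=-76/31, d=(M2−M1)/(6·1)=188/93, b=Δ1−h1·(2M1+M2)/6=-239/93
seg 2: a=0, c=M2/2=112/31, d=(M3−M2)/(6·1)=-112/93, b=Δ2−h2·(2M2+M3)/6=-131/93
t_q=3/2 → seg 0, τ=3/2; S=-4+445/93·τ+0·τ²+-76/279·τ³=70/31

  seg 0: a=-4 b=445/93 c=0 d=-76/279
  seg 1: a=3 b=-239/93 c=-76/31 d=188/93
  seg 2: a=0 b=-131/93 c=112/31 d=-112/93
S(3/2) = 70/31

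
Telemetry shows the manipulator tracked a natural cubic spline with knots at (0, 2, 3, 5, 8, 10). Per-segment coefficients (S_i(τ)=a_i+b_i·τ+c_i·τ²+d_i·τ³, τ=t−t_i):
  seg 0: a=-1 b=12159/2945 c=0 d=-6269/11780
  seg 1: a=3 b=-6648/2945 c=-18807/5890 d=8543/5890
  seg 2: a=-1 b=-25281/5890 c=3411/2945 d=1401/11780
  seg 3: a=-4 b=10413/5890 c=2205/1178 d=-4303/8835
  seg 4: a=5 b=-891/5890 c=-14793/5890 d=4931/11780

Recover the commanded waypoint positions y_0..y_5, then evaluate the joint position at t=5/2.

y_0 = S_0(0) = a_0 = -1
y_1 = S_1(0) = a_1 = 3
y_2 = S_2(0) = a_2 = -1
y_3 = S_3(0) = a_3 = -4
y_4 = S_4(0) = a_4 = 5
y_5 = S_4(2) = -2
t_q=5/2 is in segment 1 (τ=1/2); S_1(τ)=11821/9424

y_0=-1 y_1=3 y_2=-1 y_3=-4 y_4=5 y_5=-2
S(5/2) = 11821/9424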